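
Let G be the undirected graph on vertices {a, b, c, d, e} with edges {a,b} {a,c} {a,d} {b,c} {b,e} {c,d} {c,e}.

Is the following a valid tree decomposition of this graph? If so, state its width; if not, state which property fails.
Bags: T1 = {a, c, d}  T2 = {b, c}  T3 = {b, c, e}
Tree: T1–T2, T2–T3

No — edge (a,b) lies in no bag.

A tree decomposition must satisfy three properties: every vertex lies in some bag; for every edge, both endpoints lie together in some bag; and for every vertex, the bags containing it form a connected subtree. Here edge (a,b) lies in no bag, so the decomposition is invalid.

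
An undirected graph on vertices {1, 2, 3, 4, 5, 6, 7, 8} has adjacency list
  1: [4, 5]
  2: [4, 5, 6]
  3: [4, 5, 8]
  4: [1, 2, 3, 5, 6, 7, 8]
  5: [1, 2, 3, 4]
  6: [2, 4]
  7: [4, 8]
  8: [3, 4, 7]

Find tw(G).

2

A width-2 tree decomposition is:
Bags: B1 = {3, 4, 8}  B2 = {3, 4, 5}  B3 = {2, 4, 5}  B4 = {4, 7, 8}  B5 = {1, 4, 5}  B6 = {2, 4, 6}
Tree: B1–B2, B2–B3, B1–B4, B3–B5, B3–B6
Every bag has size at most 3, so the width is 3 − 1 = 2 and tw(G) ≤ 2. On the other hand G contains the 3-clique {3, 4, 8}. A clique must lie in a single bag of any decomposition, so no decomposition can have width below 2. Therefore the treewidth is 2.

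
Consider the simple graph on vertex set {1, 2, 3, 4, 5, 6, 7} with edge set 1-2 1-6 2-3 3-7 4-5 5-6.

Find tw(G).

A width-1 tree decomposition is:
Bags: B1 = {3, 7}  B2 = {2, 3}  B3 = {1, 2}  B4 = {1, 6}  B5 = {5, 6}  B6 = {4, 5}
Tree: B1–B2, B2–B3, B3–B4, B4–B5, B5–B6
Each bag holds 2 vertices, so the decomposition has width 1, which upper-bounds the treewidth. Any graph with an edge has treewidth ≥ 1, and G has the edge 7–3. Combining the bounds, tw(G) = 1.

1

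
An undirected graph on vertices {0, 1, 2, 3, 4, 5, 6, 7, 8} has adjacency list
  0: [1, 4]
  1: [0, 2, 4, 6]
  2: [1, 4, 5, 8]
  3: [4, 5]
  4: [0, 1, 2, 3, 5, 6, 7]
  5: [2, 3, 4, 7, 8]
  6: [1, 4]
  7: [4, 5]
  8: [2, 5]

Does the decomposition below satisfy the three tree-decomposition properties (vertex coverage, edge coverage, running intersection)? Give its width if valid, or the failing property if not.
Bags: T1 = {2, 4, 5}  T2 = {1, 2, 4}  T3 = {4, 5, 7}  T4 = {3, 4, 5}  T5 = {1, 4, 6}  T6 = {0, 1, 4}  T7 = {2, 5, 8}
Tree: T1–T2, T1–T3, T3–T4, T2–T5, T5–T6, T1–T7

Yes; width 2.

Checking the three conditions: (i) the bags cover all of {0, 1, 2, 3, 4, 5, 6, 7, 8}; (ii) for each edge, some bag contains both endpoints; (iii) the bags containing any fixed vertex form a subtree. All hold, so the decomposition is valid with width 3 − 1 = 2.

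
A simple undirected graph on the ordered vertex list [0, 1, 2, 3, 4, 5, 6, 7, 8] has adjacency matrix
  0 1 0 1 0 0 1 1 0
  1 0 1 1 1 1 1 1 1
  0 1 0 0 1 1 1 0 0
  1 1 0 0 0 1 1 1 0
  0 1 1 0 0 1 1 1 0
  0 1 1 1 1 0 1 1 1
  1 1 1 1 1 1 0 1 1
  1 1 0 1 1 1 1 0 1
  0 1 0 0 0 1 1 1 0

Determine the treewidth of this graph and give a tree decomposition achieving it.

Each bag holds 5 vertices, so the decomposition has width 4, which upper-bounds the treewidth. For the lower bound, the 5 vertices {0, 1, 3, 6, 7} are pairwise adjacent, and any tree decomposition puts a clique entirely inside one bag — forcing width ≥ 4. Combining the bounds, tw(G) = 4.

Treewidth 4.
One such decomposition:
Bags: B1 = {1, 3, 5, 6, 7}  B2 = {1, 4, 5, 6, 7}  B3 = {1, 5, 6, 7, 8}  B4 = {0, 1, 3, 6, 7}  B5 = {1, 2, 4, 5, 6}
Tree: B1–B2, B1–B3, B1–B4, B2–B5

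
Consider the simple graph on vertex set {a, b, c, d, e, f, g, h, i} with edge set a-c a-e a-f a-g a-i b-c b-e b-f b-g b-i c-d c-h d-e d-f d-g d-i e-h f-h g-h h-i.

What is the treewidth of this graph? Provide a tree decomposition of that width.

Each bag holds 5 vertices, so the decomposition has width 4, which upper-bounds the treewidth. For the lower bound: the 5 vertex sets {h,i}, {a,e}, {b,c}, {d}, {g} are disjoint, each induces a connected subgraph, and every pair is joined by at least one edge of G. Contracting each set to a single vertex therefore yields K_{5} as a minor, and since treewidth is minor-monotone, tw(G) ≥ tw(K_{5}) = 4. The upper and lower bounds meet at 4, so that is the treewidth.

Treewidth 4.
One such decomposition:
Bags: B1 = {a, b, d, h, i}  B2 = {a, b, d, e, h}  B3 = {a, b, c, d, h}  B4 = {a, b, d, g, h}  B5 = {a, b, d, f, h}
Tree: B1–B2, B2–B3, B3–B4, B4–B5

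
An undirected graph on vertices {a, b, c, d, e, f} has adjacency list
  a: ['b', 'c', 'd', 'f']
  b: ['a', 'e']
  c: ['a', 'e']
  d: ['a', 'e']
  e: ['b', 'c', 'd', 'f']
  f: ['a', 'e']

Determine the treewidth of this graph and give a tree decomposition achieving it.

Every bag has size at most 3, so the width is 3 − 1 = 2 and tw(G) ≤ 2. The edges c–e–b–a–c form a cycle, so G is not a tree and its treewidth is at least 2. The upper and lower bounds meet at 2, so that is the treewidth.

Treewidth 2.
Bags: B1 = {a, c, e}  B2 = {a, b, e}  B3 = {a, e, f}  B4 = {a, d, e}
Tree: B1–B2, B2–B3, B3–B4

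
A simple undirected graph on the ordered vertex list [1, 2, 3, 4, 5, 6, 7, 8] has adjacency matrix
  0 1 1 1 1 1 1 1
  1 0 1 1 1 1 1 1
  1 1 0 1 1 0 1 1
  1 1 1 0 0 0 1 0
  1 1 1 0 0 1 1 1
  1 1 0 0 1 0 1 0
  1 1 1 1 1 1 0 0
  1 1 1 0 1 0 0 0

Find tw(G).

A width-4 tree decomposition is:
Bags: B1 = {1, 2, 5, 6, 7}  B2 = {1, 2, 3, 5, 7}  B3 = {1, 2, 3, 4, 7}  B4 = {1, 2, 3, 5, 8}
Tree: B1–B2, B2–B3, B2–B4
Each bag holds 5 vertices, so the decomposition has width 4, which upper-bounds the treewidth. Conversely, {1, 2, 3, 4, 7} is a clique of size 5, and the vertices of any clique must share a bag in every tree decomposition; so some bag has ≥ 5 vertices and tw(G) ≥ 4. Combining the bounds, tw(G) = 4.

4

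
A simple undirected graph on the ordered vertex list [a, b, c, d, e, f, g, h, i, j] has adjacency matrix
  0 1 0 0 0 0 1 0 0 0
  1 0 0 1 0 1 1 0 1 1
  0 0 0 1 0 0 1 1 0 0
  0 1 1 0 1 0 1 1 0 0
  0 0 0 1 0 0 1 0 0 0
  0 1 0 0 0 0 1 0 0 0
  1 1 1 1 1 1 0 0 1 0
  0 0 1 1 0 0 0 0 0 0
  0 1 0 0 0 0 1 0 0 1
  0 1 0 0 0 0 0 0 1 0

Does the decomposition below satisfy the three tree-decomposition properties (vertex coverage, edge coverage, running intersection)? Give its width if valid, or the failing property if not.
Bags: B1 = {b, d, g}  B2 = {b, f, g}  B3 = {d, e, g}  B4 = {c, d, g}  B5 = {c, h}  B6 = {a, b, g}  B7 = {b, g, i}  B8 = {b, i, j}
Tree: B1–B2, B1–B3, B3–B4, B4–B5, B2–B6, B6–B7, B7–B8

No — edge (d,h) lies in no bag.

A tree decomposition must satisfy three properties: every vertex lies in some bag; for every edge, both endpoints lie together in some bag; and for every vertex, the bags containing it form a connected subtree. Here edge (d,h) lies in no bag, so the decomposition is invalid.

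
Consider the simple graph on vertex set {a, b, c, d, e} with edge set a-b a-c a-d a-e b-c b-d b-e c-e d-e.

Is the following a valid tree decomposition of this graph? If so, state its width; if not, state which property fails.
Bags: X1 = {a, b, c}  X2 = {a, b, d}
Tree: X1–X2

No — vertex e appears in no bag.

A tree decomposition must satisfy three properties: every vertex lies in some bag; for every edge, both endpoints lie together in some bag; and for every vertex, the bags containing it form a connected subtree. Here vertex e appears in no bag, so the decomposition is invalid.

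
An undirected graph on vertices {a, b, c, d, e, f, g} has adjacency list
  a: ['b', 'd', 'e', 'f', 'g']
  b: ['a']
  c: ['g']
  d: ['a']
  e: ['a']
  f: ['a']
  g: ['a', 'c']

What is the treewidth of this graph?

1

A width-1 tree decomposition is:
Bags: B1 = {a, g}  B2 = {a, b}  B3 = {c, g}  B4 = {a, f}  B5 = {a, e}  B6 = {a, d}
Tree: B1–B2, B1–B3, B1–B4, B4–B5, B4–B6
Each bag holds 2 vertices, so the decomposition has width 1, which upper-bounds the treewidth. G has an edge, so its treewidth is at least 1. Hence tw(G) = 1 exactly.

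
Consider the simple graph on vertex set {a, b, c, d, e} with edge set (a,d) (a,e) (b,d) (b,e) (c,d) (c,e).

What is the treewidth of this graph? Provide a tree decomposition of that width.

Every bag has size at most 3, so the width is 3 − 1 = 2 and tw(G) ≤ 2. For the lower bound, G contains the cycle c–e–b–d–c, so G is not a forest; only forests have treewidth ≤ 1, hence tw(G) ≥ 2. Hence tw(G) = 2 exactly.

Treewidth 2.
One such decomposition:
Bags: B1 = {c, d, e}  B2 = {b, d, e}  B3 = {a, d, e}
Tree: B1–B2, B2–B3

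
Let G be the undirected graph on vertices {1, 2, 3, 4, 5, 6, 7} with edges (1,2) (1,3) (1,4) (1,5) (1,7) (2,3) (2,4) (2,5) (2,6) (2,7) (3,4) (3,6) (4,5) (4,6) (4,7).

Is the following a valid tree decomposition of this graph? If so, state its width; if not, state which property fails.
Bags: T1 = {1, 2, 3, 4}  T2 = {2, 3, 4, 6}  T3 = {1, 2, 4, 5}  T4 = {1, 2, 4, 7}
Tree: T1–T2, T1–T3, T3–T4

Yes; width 3.

Checking the three conditions: (i) the bags cover all of {1, 2, 3, 4, 5, 6, 7}; (ii) for each edge, some bag contains both endpoints; (iii) the bags containing any fixed vertex form a subtree. All hold, so the decomposition is valid with width 4 − 1 = 3.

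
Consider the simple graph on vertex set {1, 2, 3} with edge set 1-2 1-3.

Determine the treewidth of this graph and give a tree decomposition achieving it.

Treewidth 1.
One optimal decomposition is:
Bags: B1 = {1, 2}  B2 = {1, 3}
Tree: B1–B2

The largest bag has 2 vertices, giving width 1; this decomposition certifies tw(G) ≤ 1. Since G has at least one edge (e.g. 1–2), it is not an edgeless graph, so tw(G) ≥ 1. Combining the bounds, tw(G) = 1.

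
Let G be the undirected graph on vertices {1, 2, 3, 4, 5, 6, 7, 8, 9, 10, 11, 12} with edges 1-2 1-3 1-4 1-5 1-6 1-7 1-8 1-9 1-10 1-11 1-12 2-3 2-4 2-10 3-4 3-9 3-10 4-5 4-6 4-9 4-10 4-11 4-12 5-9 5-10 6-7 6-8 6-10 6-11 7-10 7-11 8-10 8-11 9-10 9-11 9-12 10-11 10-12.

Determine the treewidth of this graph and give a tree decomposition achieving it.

The largest bag has 5 vertices, giving width 4; this decomposition certifies tw(G) ≤ 4. For the lower bound, the 5 vertices {1, 6, 8, 10, 11} are pairwise adjacent, and any tree decomposition puts a clique entirely inside one bag — forcing width ≥ 4. The upper and lower bounds meet at 4, so that is the treewidth.

Treewidth 4.
Bags: B1 = {1, 4, 6, 10, 11}  B2 = {1, 6, 7, 10, 11}  B3 = {1, 4, 9, 10, 11}  B4 = {1, 4, 9, 10, 12}  B5 = {1, 3, 4, 9, 10}  B6 = {1, 6, 8, 10, 11}  B7 = {1, 4, 5, 9, 10}  B8 = {1, 2, 3, 4, 10}
Tree: B1–B2, B1–B3, B3–B4, B4–B5, B1–B6, B4–B7, B5–B8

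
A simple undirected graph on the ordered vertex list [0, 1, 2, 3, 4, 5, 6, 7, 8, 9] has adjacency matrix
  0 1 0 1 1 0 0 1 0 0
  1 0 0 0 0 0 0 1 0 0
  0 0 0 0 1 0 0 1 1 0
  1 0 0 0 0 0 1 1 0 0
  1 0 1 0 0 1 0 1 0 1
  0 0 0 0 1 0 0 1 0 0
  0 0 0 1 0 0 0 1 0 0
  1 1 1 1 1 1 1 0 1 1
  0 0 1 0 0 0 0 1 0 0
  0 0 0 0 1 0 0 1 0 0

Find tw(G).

A width-2 tree decomposition is:
Bags: B1 = {0, 4, 7}  B2 = {2, 4, 7}  B3 = {0, 3, 7}  B4 = {4, 5, 7}  B5 = {2, 7, 8}  B6 = {4, 7, 9}  B7 = {3, 6, 7}  B8 = {0, 1, 7}
Tree: B1–B2, B1–B3, B1–B4, B2–B5, B2–B6, B3–B7, B3–B8
The largest bag has 3 vertices, giving width 2; this decomposition certifies tw(G) ≤ 2. Conversely, {0, 1, 7} is a clique of size 3, and the vertices of any clique must share a bag in every tree decomposition; so some bag has ≥ 3 vertices and tw(G) ≥ 2. The upper and lower bounds meet at 2, so that is the treewidth.

2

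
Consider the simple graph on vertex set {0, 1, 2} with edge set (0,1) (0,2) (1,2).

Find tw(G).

A width-2 tree decomposition is:
Bags: B1 = {0, 1, 2}
Tree: (single bag)
A single bag containing all 3 vertices is trivially a valid decomposition of width 2. For the lower bound, the 3 vertices {0, 1, 2} are pairwise adjacent, and any tree decomposition puts a clique entirely inside one bag — forcing width ≥ 2. Hence tw(G) = 2 exactly.

2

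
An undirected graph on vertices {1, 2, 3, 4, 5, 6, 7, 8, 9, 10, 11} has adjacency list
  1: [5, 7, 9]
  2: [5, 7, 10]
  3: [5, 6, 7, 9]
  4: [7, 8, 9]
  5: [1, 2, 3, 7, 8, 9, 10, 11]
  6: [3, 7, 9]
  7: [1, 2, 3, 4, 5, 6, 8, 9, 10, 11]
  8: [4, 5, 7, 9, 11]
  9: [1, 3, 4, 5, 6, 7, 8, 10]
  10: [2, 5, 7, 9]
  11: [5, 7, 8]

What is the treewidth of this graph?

A width-3 tree decomposition is:
Bags: B1 = {5, 7, 8, 11}  B2 = {5, 7, 8, 9}  B3 = {3, 5, 7, 9}  B4 = {1, 5, 7, 9}  B5 = {4, 7, 8, 9}  B6 = {5, 7, 9, 10}  B7 = {3, 6, 7, 9}  B8 = {2, 5, 7, 10}
Tree: B1–B2, B2–B3, B2–B4, B2–B5, B4–B6, B3–B7, B6–B8
Every bag has size at most 4, so the width is 4 − 1 = 3 and tw(G) ≤ 3. For the lower bound, the 4 vertices {4, 7, 8, 9} are pairwise adjacent, and any tree decomposition puts a clique entirely inside one bag — forcing width ≥ 3. Hence tw(G) = 3 exactly.

3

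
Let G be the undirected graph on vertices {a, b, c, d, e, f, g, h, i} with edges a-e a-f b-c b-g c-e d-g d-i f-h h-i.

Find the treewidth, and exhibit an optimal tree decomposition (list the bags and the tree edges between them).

The largest bag has 3 vertices, giving width 2; this decomposition certifies tw(G) ≤ 2. For the lower bound, G contains the cycle f–h–i–d–g–b–c–e–a–f, so G is not a forest; only forests have treewidth ≤ 1, hence tw(G) ≥ 2. Therefore the treewidth is 2.

Treewidth 2.
One optimal decomposition is:
Bags: B1 = {f, h, i}  B2 = {d, f, i}  B3 = {d, f, g}  B4 = {b, f, g}  B5 = {b, c, f}  B6 = {c, e, f}  B7 = {a, e, f}
Tree: B1–B2, B2–B3, B3–B4, B4–B5, B5–B6, B6–B7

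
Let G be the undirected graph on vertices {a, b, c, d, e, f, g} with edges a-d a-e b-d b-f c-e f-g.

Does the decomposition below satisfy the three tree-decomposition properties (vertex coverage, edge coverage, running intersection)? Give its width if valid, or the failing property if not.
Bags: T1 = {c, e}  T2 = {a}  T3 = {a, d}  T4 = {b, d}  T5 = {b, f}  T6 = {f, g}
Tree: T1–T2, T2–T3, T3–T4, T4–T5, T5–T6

No — edge (e,a) lies in no bag.

A tree decomposition must satisfy three properties: every vertex lies in some bag; for every edge, both endpoints lie together in some bag; and for every vertex, the bags containing it form a connected subtree. Here edge (e,a) lies in no bag, so the decomposition is invalid.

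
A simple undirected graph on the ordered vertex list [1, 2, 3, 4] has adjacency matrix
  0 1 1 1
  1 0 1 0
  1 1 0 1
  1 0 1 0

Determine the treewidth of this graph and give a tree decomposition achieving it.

Treewidth 2.
One optimal decomposition is:
Bags: B1 = {1, 2, 3}  B2 = {1, 3, 4}
Tree: B1–B2

Each bag holds 3 vertices, so the decomposition has width 2, which upper-bounds the treewidth. Conversely, {1, 2, 3} is a clique of size 3, and the vertices of any clique must share a bag in every tree decomposition; so some bag has ≥ 3 vertices and tw(G) ≥ 2. Hence tw(G) = 2 exactly.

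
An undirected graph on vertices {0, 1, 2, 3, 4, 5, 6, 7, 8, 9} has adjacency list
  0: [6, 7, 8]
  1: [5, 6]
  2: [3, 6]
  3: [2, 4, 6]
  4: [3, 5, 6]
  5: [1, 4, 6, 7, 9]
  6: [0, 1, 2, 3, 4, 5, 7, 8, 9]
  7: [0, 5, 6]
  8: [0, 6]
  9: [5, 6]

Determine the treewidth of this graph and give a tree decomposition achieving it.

Every bag has size at most 3, so the width is 3 − 1 = 2 and tw(G) ≤ 2. For the lower bound, the 3 vertices {0, 6, 8} are pairwise adjacent, and any tree decomposition puts a clique entirely inside one bag — forcing width ≥ 2. Combining the bounds, tw(G) = 2.

Treewidth 2.
One such decomposition:
Bags: B1 = {4, 5, 6}  B2 = {5, 6, 7}  B3 = {0, 6, 7}  B4 = {3, 4, 6}  B5 = {5, 6, 9}  B6 = {1, 5, 6}  B7 = {0, 6, 8}  B8 = {2, 3, 6}
Tree: B1–B2, B2–B3, B1–B4, B1–B5, B1–B6, B3–B7, B4–B8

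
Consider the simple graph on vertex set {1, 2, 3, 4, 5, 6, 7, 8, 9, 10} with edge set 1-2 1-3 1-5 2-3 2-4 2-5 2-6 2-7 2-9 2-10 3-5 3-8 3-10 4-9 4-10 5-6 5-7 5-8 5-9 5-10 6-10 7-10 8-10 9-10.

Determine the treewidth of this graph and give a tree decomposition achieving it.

Treewidth 3.
Bags: B1 = {2, 5, 7, 10}  B2 = {2, 5, 6, 10}  B3 = {2, 5, 9, 10}  B4 = {2, 3, 5, 10}  B5 = {3, 5, 8, 10}  B6 = {1, 2, 3, 5}  B7 = {2, 4, 9, 10}
Tree: B1–B2, B1–B3, B2–B4, B4–B5, B4–B6, B3–B7

Every bag has size at most 4, so the width is 4 − 1 = 3 and tw(G) ≤ 3. Conversely, {3, 5, 8, 10} is a clique of size 4, and the vertices of any clique must share a bag in every tree decomposition; so some bag has ≥ 4 vertices and tw(G) ≥ 3. Therefore the treewidth is 3.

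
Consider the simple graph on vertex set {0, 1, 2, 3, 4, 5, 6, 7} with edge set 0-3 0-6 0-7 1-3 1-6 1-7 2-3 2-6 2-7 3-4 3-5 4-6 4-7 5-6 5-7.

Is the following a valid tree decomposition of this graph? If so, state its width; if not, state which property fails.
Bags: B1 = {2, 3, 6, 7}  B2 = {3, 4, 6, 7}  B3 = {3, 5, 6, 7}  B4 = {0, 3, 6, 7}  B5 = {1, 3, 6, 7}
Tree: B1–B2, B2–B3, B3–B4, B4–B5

Every vertex of G appears in some bag (union = {0, 1, 2, 3, 4, 5, 6, 7}); every edge is covered by a bag; and for each vertex v the set of bags containing v is connected in the bag tree. The decomposition is therefore valid. The largest bag has 4 vertices, so the width is 3.

Yes; width 3.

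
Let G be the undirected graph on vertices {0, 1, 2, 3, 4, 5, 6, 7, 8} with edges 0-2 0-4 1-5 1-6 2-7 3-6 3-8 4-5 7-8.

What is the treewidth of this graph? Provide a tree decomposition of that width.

Treewidth 2.
One optimal decomposition is:
Bags: B1 = {2, 7, 8}  B2 = {2, 3, 8}  B3 = {2, 3, 6}  B4 = {1, 2, 6}  B5 = {1, 2, 5}  B6 = {2, 4, 5}  B7 = {0, 2, 4}
Tree: B1–B2, B2–B3, B3–B4, B4–B5, B5–B6, B6–B7

Every bag has size at most 3, so the width is 3 − 1 = 2 and tw(G) ≤ 2. For the lower bound, G contains the cycle 2–7–8–3–6–1–5–4–0–2, so G is not a forest; only forests have treewidth ≤ 1, hence tw(G) ≥ 2. Therefore the treewidth is 2.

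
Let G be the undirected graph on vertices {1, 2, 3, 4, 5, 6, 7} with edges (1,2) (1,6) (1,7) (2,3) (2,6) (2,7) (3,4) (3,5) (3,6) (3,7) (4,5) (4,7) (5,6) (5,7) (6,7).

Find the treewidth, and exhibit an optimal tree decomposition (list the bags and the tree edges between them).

Treewidth 3.
One optimal decomposition is:
Bags: B1 = {2, 3, 6, 7}  B2 = {3, 5, 6, 7}  B3 = {1, 2, 6, 7}  B4 = {3, 4, 5, 7}
Tree: B1–B2, B1–B3, B2–B4

Every bag has size at most 4, so the width is 4 − 1 = 3 and tw(G) ≤ 3. Conversely, {1, 2, 6, 7} is a clique of size 4, and the vertices of any clique must share a bag in every tree decomposition; so some bag has ≥ 4 vertices and tw(G) ≥ 3. Hence tw(G) = 3 exactly.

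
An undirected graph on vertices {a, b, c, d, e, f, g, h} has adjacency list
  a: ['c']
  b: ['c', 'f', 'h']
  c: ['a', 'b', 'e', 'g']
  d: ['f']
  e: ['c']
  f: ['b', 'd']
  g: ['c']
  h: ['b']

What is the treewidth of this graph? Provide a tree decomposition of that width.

Treewidth 1.
One optimal decomposition is:
Bags: B1 = {b, c}  B2 = {c, e}  B3 = {b, f}  B4 = {b, h}  B5 = {c, g}  B6 = {a, c}  B7 = {d, f}
Tree: B1–B2, B1–B3, B3–B4, B2–B5, B1–B6, B3–B7

Every bag has size at most 2, so the width is 2 − 1 = 1 and tw(G) ≤ 1. G has an edge, so its treewidth is at least 1. Hence tw(G) = 1 exactly.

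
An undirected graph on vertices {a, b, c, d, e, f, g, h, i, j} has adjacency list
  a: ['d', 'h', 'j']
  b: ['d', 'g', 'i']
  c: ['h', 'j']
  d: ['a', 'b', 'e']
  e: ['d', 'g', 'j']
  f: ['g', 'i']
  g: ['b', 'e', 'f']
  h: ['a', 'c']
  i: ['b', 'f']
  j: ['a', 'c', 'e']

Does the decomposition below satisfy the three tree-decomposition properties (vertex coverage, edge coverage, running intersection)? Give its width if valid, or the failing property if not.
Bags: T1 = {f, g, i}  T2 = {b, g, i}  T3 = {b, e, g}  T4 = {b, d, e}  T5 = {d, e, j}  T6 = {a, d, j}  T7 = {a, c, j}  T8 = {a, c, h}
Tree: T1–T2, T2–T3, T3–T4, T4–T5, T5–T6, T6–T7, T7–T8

Yes; width 2.

Every vertex of G appears in some bag (union = {a, b, c, d, e, f, g, h, i, j}); every edge is covered by a bag; and for each vertex v the set of bags containing v is connected in the bag tree. The decomposition is therefore valid. The largest bag has 3 vertices, so the width is 2.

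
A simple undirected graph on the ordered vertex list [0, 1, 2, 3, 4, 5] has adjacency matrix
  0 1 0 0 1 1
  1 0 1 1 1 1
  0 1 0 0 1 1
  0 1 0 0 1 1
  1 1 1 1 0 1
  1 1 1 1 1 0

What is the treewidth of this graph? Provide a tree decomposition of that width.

Every bag has size at most 4, so the width is 4 − 1 = 3 and tw(G) ≤ 3. For the lower bound, the 4 vertices {0, 1, 4, 5} are pairwise adjacent, and any tree decomposition puts a clique entirely inside one bag — forcing width ≥ 3. The upper and lower bounds meet at 3, so that is the treewidth.

Treewidth 3.
Bags: B1 = {1, 2, 4, 5}  B2 = {1, 3, 4, 5}  B3 = {0, 1, 4, 5}
Tree: B1–B2, B1–B3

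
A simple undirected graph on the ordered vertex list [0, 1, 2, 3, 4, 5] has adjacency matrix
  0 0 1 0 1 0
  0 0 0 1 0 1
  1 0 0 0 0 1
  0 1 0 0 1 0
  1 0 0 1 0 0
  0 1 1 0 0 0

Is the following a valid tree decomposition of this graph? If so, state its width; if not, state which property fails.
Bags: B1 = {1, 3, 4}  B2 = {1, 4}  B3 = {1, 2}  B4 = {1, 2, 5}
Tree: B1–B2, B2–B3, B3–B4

A tree decomposition must satisfy three properties: every vertex lies in some bag; for every edge, both endpoints lie together in some bag; and for every vertex, the bags containing it form a connected subtree. Here vertex 0 appears in no bag, so the decomposition is invalid.

No — vertex 0 appears in no bag.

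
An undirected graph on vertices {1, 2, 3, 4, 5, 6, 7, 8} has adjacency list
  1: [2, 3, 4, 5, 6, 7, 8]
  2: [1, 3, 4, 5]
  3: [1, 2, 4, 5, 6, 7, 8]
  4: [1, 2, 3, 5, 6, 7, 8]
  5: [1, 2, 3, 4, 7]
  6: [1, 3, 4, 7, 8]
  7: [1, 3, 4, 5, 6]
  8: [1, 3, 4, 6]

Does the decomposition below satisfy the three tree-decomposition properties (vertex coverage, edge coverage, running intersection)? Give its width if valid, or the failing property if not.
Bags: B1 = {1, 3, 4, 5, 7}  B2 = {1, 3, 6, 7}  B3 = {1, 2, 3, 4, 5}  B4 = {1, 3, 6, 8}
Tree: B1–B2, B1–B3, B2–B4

A tree decomposition must satisfy three properties: every vertex lies in some bag; for every edge, both endpoints lie together in some bag; and for every vertex, the bags containing it form a connected subtree. Here edge (4,6) lies in no bag, so the decomposition is invalid.

No — edge (4,6) lies in no bag.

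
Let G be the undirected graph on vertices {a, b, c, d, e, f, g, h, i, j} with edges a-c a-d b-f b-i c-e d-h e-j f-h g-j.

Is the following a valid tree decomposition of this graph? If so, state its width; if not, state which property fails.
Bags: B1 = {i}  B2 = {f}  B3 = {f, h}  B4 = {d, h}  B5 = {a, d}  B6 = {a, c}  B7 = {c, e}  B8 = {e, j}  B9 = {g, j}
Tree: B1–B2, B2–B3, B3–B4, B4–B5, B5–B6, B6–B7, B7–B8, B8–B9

No — vertex b appears in no bag.

A tree decomposition must satisfy three properties: every vertex lies in some bag; for every edge, both endpoints lie together in some bag; and for every vertex, the bags containing it form a connected subtree. Here vertex b appears in no bag, so the decomposition is invalid.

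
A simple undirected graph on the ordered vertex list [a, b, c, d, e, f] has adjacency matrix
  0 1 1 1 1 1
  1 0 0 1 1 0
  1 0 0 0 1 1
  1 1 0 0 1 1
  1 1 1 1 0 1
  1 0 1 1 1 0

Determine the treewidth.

3

A width-3 tree decomposition is:
Bags: B1 = {a, d, e, f}  B2 = {a, c, e, f}  B3 = {a, b, d, e}
Tree: B1–B2, B1–B3
The largest bag has 4 vertices, giving width 3; this decomposition certifies tw(G) ≤ 3. On the other hand G contains the 4-clique {a, d, e, f}. A clique must lie in a single bag of any decomposition, so no decomposition can have width below 3. Combining the bounds, tw(G) = 3.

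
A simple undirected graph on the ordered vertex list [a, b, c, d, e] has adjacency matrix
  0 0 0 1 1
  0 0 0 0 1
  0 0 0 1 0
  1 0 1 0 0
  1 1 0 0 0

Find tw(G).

1

A width-1 tree decomposition is:
Bags: B1 = {c, d}  B2 = {a, d}  B3 = {a, e}  B4 = {b, e}
Tree: B1–B2, B2–B3, B3–B4
Each bag holds 2 vertices, so the decomposition has width 1, which upper-bounds the treewidth. G has an edge, so its treewidth is at least 1. The upper and lower bounds meet at 1, so that is the treewidth.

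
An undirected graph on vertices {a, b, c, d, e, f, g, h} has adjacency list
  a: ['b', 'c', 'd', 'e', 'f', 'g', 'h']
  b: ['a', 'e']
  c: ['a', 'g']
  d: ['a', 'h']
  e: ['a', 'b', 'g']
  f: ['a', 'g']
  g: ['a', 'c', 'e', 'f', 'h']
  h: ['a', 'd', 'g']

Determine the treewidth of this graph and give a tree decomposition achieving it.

Treewidth 2.
One optimal decomposition is:
Bags: B1 = {a, e, g}  B2 = {a, g, h}  B3 = {a, d, h}  B4 = {a, b, e}  B5 = {a, f, g}  B6 = {a, c, g}
Tree: B1–B2, B2–B3, B1–B4, B2–B5, B1–B6

The largest bag has 3 vertices, giving width 2; this decomposition certifies tw(G) ≤ 2. On the other hand G contains the 3-clique {a, d, h}. A clique must lie in a single bag of any decomposition, so no decomposition can have width below 2. Therefore the treewidth is 2.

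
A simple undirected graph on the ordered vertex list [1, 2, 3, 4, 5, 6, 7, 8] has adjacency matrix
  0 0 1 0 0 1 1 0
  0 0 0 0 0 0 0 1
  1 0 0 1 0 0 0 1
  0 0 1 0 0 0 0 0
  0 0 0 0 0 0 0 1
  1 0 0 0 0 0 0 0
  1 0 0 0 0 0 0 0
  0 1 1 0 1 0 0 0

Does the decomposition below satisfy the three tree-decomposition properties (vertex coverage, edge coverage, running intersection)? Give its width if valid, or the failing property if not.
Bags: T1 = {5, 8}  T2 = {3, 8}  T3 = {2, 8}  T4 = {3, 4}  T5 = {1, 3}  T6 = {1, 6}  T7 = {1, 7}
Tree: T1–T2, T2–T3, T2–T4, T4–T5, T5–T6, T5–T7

Yes; width 1.

Vertex coverage: the bags together contain {1, 2, 3, 4, 5, 6, 7, 8}, the full vertex set. Edge coverage: each edge of G has both endpoints in at least one bag. Running intersection: for every vertex, the bags containing it form a connected subtree. All three properties hold, so this is a valid tree decomposition of width max|bag| − 1 = 1, and hence tw(G) ≤ 1.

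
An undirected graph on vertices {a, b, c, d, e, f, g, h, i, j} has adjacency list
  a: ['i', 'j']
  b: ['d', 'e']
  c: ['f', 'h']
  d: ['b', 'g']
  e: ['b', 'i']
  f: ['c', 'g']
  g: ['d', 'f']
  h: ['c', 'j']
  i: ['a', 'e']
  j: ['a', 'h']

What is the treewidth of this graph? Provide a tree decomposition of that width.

Every bag has size at most 3, so the width is 3 − 1 = 2 and tw(G) ≤ 2. The edges i–e–b–d–g–f–c–h–j–a–i form a cycle, so G is not a tree and its treewidth is at least 2. Hence tw(G) = 2 exactly.

Treewidth 2.
One such decomposition:
Bags: B1 = {b, e, i}  B2 = {b, d, i}  B3 = {d, g, i}  B4 = {f, g, i}  B5 = {c, f, i}  B6 = {c, h, i}  B7 = {h, i, j}  B8 = {a, i, j}
Tree: B1–B2, B2–B3, B3–B4, B4–B5, B5–B6, B6–B7, B7–B8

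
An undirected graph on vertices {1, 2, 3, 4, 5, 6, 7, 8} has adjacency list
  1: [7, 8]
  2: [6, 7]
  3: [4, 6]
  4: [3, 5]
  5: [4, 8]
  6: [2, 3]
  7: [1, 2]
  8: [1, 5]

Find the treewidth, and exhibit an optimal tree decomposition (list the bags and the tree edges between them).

Treewidth 2.
One optimal decomposition is:
Bags: B1 = {1, 5, 8}  B2 = {1, 4, 5}  B3 = {1, 3, 4}  B4 = {1, 3, 6}  B5 = {1, 2, 6}  B6 = {1, 2, 7}
Tree: B1–B2, B2–B3, B3–B4, B4–B5, B5–B6

Each bag holds 3 vertices, so the decomposition has width 2, which upper-bounds the treewidth. For the lower bound, G contains the cycle 1–8–5–4–3–6–2–7–1, so G is not a forest; only forests have treewidth ≤ 1, hence tw(G) ≥ 2. Hence tw(G) = 2 exactly.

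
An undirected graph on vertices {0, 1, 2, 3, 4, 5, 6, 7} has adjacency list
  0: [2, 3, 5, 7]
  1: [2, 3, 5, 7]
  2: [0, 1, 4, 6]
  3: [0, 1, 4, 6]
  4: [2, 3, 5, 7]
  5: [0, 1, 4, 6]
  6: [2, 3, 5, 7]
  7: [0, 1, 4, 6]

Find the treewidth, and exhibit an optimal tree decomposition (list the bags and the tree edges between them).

Treewidth 4.
One such decomposition:
Bags: B1 = {0, 1, 3, 4, 6}  B2 = {0, 1, 2, 4, 6}  B3 = {0, 1, 4, 6, 7}  B4 = {0, 1, 4, 5, 6}
Tree: B1–B2, B2–B3, B3–B4

Each bag holds 5 vertices, so the decomposition has width 4, which upper-bounds the treewidth. For the lower bound: the 5 vertex sets {3,6}, {0,2}, {4,7}, {1}, {5} are disjoint, each induces a connected subgraph, and every pair is joined by at least one edge of G. Contracting each set to a single vertex therefore yields K_{5} as a minor, and since treewidth is minor-monotone, tw(G) ≥ tw(K_{5}) = 4. Hence tw(G) = 4 exactly.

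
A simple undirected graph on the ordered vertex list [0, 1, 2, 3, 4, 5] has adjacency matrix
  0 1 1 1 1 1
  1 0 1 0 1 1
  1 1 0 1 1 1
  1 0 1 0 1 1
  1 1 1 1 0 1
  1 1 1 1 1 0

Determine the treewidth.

4

A width-4 tree decomposition is:
Bags: B1 = {0, 2, 3, 4, 5}  B2 = {0, 1, 2, 4, 5}
Tree: B1–B2
The largest bag has 5 vertices, giving width 4; this decomposition certifies tw(G) ≤ 4. On the other hand G contains the 5-clique {0, 1, 2, 4, 5}. A clique must lie in a single bag of any decomposition, so no decomposition can have width below 4. Hence tw(G) = 4 exactly.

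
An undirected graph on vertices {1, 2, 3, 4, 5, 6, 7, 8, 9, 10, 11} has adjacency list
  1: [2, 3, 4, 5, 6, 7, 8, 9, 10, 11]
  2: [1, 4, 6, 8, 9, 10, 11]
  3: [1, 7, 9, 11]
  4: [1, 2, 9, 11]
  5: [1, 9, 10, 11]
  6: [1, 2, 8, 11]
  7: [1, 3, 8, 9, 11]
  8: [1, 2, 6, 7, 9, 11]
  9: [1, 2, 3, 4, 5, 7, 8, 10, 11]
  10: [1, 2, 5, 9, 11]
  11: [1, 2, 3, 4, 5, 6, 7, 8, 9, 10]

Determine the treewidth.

4

A width-4 tree decomposition is:
Bags: B1 = {1, 2, 9, 10, 11}  B2 = {1, 2, 8, 9, 11}  B3 = {1, 2, 6, 8, 11}  B4 = {1, 2, 4, 9, 11}  B5 = {1, 5, 9, 10, 11}  B6 = {1, 7, 8, 9, 11}  B7 = {1, 3, 7, 9, 11}
Tree: B1–B2, B2–B3, B2–B4, B1–B5, B2–B6, B6–B7
Each bag holds 5 vertices, so the decomposition has width 4, which upper-bounds the treewidth. Conversely, {1, 2, 8, 9, 11} is a clique of size 5, and the vertices of any clique must share a bag in every tree decomposition; so some bag has ≥ 5 vertices and tw(G) ≥ 4. The upper and lower bounds meet at 4, so that is the treewidth.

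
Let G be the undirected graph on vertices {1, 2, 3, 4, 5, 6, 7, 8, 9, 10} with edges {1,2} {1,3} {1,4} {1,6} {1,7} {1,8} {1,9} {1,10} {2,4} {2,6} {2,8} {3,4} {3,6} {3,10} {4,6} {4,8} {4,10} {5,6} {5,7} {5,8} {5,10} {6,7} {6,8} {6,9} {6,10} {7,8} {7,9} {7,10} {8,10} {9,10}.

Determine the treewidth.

4

A width-4 tree decomposition is:
Bags: B1 = {1, 6, 7, 8, 10}  B2 = {1, 4, 6, 8, 10}  B3 = {1, 2, 4, 6, 8}  B4 = {1, 3, 4, 6, 10}  B5 = {1, 6, 7, 9, 10}  B6 = {5, 6, 7, 8, 10}
Tree: B1–B2, B2–B3, B2–B4, B1–B5, B1–B6
The largest bag has 5 vertices, giving width 4; this decomposition certifies tw(G) ≤ 4. For the lower bound, the 5 vertices {1, 2, 4, 6, 8} are pairwise adjacent, and any tree decomposition puts a clique entirely inside one bag — forcing width ≥ 4. Therefore the treewidth is 4.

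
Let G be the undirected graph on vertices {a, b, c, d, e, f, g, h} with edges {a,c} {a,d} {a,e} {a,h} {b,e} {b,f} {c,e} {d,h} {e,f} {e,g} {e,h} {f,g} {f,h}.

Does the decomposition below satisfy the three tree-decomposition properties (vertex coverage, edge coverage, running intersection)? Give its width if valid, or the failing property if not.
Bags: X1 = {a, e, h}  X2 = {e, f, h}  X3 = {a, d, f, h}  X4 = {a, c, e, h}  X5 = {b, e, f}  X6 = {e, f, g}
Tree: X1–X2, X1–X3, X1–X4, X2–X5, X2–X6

No — bags containing vertex f are not connected in the tree.

A tree decomposition must satisfy three properties: every vertex lies in some bag; for every edge, both endpoints lie together in some bag; and for every vertex, the bags containing it form a connected subtree. Here bags containing vertex f are not connected in the tree, so the decomposition is invalid.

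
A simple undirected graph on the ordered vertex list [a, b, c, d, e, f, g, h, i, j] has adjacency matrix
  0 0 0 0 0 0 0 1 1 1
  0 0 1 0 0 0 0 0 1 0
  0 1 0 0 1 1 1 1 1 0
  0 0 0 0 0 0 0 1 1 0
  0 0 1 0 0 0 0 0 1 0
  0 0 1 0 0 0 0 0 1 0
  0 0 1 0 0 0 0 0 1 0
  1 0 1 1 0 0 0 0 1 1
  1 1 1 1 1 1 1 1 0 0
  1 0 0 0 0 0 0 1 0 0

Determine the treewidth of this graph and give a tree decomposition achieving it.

Each bag holds 3 vertices, so the decomposition has width 2, which upper-bounds the treewidth. Conversely, {a, h, j} is a clique of size 3, and the vertices of any clique must share a bag in every tree decomposition; so some bag has ≥ 3 vertices and tw(G) ≥ 2. Therefore the treewidth is 2.

Treewidth 2.
One optimal decomposition is:
Bags: B1 = {c, g, i}  B2 = {c, f, i}  B3 = {c, h, i}  B4 = {d, h, i}  B5 = {a, h, i}  B6 = {c, e, i}  B7 = {a, h, j}  B8 = {b, c, i}
Tree: B1–B2, B2–B3, B3–B4, B3–B5, B2–B6, B5–B7, B1–B8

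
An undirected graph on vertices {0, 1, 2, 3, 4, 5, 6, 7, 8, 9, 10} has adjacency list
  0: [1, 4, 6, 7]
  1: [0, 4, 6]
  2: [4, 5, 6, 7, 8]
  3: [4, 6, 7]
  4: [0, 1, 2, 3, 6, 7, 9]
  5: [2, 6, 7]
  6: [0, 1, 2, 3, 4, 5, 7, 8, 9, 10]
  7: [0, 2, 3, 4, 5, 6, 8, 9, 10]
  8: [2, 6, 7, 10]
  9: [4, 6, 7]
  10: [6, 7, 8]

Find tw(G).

3

A width-3 tree decomposition is:
Bags: B1 = {2, 6, 7, 8}  B2 = {2, 4, 6, 7}  B3 = {2, 5, 6, 7}  B4 = {3, 4, 6, 7}  B5 = {0, 4, 6, 7}  B6 = {6, 7, 8, 10}  B7 = {4, 6, 7, 9}  B8 = {0, 1, 4, 6}
Tree: B1–B2, B2–B3, B2–B4, B4–B5, B1–B6, B2–B7, B5–B8
Every bag has size at most 4, so the width is 4 − 1 = 3 and tw(G) ≤ 3. On the other hand G contains the 4-clique {0, 1, 4, 6}. A clique must lie in a single bag of any decomposition, so no decomposition can have width below 3. Hence tw(G) = 3 exactly.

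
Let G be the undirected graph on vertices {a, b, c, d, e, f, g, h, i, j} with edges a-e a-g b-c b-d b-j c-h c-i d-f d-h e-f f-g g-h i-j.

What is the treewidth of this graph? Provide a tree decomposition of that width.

The largest bag has 3 vertices, giving width 2; this decomposition certifies tw(G) ≤ 2. For the lower bound, G contains the cycle e–a–g–f–e, so G is not a forest; only forests have treewidth ≤ 1, hence tw(G) ≥ 2. Therefore the treewidth is 2.

Treewidth 2.
Bags: B1 = {a, e, f}  B2 = {a, f, g}  B3 = {d, f, g}  B4 = {d, g, h}  B5 = {b, d, h}  B6 = {b, c, h}  B7 = {b, c, j}  B8 = {c, i, j}
Tree: B1–B2, B2–B3, B3–B4, B4–B5, B5–B6, B6–B7, B7–B8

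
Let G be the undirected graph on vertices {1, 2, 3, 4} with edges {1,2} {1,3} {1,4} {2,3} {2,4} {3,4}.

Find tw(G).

3

A width-3 tree decomposition is:
Bags: B1 = {1, 2, 3, 4}
Tree: (single bag)
A single bag containing all 4 vertices is trivially a valid decomposition of width 3. On the other hand G contains the 4-clique {1, 2, 3, 4}. A clique must lie in a single bag of any decomposition, so no decomposition can have width below 3. Combining the bounds, tw(G) = 3.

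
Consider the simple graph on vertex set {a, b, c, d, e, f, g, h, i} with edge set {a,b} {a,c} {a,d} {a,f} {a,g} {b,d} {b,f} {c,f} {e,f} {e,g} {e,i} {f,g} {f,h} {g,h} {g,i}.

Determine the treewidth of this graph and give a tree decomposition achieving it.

Each bag holds 3 vertices, so the decomposition has width 2, which upper-bounds the treewidth. On the other hand G contains the 3-clique {a, b, d}. A clique must lie in a single bag of any decomposition, so no decomposition can have width below 2. Therefore the treewidth is 2.

Treewidth 2.
One optimal decomposition is:
Bags: B1 = {e, g, i}  B2 = {e, f, g}  B3 = {a, f, g}  B4 = {a, c, f}  B5 = {f, g, h}  B6 = {a, b, f}  B7 = {a, b, d}
Tree: B1–B2, B2–B3, B3–B4, B3–B5, B3–B6, B6–B7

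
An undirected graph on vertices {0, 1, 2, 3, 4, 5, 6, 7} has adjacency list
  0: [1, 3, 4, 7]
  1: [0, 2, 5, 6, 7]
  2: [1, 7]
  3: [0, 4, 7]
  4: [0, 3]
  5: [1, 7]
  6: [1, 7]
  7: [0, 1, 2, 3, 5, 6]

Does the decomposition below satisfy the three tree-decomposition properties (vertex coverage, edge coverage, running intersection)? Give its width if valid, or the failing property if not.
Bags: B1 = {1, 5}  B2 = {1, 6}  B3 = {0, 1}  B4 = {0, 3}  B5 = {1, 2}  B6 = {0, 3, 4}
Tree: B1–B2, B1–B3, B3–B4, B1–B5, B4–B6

No — vertex 7 appears in no bag.

A tree decomposition must satisfy three properties: every vertex lies in some bag; for every edge, both endpoints lie together in some bag; and for every vertex, the bags containing it form a connected subtree. Here vertex 7 appears in no bag, so the decomposition is invalid.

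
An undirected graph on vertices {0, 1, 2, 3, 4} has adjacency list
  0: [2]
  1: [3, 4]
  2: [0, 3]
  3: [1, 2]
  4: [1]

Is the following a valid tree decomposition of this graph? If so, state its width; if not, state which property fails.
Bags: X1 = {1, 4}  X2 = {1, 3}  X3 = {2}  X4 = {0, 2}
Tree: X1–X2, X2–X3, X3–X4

A tree decomposition must satisfy three properties: every vertex lies in some bag; for every edge, both endpoints lie together in some bag; and for every vertex, the bags containing it form a connected subtree. Here edge (3,2) lies in no bag, so the decomposition is invalid.

No — edge (3,2) lies in no bag.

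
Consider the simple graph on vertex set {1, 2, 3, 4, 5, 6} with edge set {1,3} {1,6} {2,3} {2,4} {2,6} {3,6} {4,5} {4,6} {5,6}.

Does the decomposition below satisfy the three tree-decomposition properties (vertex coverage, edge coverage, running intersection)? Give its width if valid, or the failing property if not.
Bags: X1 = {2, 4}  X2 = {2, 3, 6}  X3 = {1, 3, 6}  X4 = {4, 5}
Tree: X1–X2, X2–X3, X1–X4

No — edge (6,4) lies in no bag.

A tree decomposition must satisfy three properties: every vertex lies in some bag; for every edge, both endpoints lie together in some bag; and for every vertex, the bags containing it form a connected subtree. Here edge (6,4) lies in no bag, so the decomposition is invalid.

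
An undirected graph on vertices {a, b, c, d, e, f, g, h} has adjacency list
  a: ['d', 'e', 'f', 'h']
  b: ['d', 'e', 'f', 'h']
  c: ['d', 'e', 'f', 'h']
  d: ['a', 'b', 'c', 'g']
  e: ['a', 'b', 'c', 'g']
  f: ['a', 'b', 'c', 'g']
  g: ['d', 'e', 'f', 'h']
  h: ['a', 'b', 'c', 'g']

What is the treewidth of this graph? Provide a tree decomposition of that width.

Every bag has size at most 5, so the width is 5 − 1 = 4 and tw(G) ≤ 4. For the lower bound: the 5 vertex sets {c,d}, {b,e}, {g,h}, {f}, {a} are disjoint, each induces a connected subgraph, and every pair is joined by at least one edge of G. Contracting each set to a single vertex therefore yields K_{5} as a minor, and since treewidth is minor-monotone, tw(G) ≥ tw(K_{5}) = 4. Hence tw(G) = 4 exactly.

Treewidth 4.
One optimal decomposition is:
Bags: B1 = {c, d, e, f, h}  B2 = {b, d, e, f, h}  B3 = {d, e, f, g, h}  B4 = {a, d, e, f, h}
Tree: B1–B2, B2–B3, B3–B4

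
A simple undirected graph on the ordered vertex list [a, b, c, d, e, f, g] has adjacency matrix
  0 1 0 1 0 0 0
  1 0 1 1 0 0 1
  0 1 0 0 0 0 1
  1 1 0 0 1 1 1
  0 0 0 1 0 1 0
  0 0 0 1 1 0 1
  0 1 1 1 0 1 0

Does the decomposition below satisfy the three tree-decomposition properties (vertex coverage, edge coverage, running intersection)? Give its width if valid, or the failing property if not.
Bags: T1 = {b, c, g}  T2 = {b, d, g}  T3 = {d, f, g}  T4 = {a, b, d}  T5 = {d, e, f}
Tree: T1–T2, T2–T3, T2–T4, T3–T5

Vertex coverage: the bags together contain {a, b, c, d, e, f, g}, the full vertex set. Edge coverage: each edge of G has both endpoints in at least one bag. Running intersection: for every vertex, the bags containing it form a connected subtree. All three properties hold, so this is a valid tree decomposition of width max|bag| − 1 = 2, and hence tw(G) ≤ 2.

Yes; width 2.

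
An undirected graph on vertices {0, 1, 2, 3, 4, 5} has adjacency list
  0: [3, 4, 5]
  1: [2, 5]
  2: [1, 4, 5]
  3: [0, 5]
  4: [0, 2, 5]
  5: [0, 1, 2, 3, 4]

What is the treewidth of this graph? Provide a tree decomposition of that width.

Treewidth 2.
One optimal decomposition is:
Bags: B1 = {2, 4, 5}  B2 = {0, 4, 5}  B3 = {0, 3, 5}  B4 = {1, 2, 5}
Tree: B1–B2, B2–B3, B1–B4

The largest bag has 3 vertices, giving width 2; this decomposition certifies tw(G) ≤ 2. For the lower bound, the 3 vertices {0, 3, 5} are pairwise adjacent, and any tree decomposition puts a clique entirely inside one bag — forcing width ≥ 2. The upper and lower bounds meet at 2, so that is the treewidth.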